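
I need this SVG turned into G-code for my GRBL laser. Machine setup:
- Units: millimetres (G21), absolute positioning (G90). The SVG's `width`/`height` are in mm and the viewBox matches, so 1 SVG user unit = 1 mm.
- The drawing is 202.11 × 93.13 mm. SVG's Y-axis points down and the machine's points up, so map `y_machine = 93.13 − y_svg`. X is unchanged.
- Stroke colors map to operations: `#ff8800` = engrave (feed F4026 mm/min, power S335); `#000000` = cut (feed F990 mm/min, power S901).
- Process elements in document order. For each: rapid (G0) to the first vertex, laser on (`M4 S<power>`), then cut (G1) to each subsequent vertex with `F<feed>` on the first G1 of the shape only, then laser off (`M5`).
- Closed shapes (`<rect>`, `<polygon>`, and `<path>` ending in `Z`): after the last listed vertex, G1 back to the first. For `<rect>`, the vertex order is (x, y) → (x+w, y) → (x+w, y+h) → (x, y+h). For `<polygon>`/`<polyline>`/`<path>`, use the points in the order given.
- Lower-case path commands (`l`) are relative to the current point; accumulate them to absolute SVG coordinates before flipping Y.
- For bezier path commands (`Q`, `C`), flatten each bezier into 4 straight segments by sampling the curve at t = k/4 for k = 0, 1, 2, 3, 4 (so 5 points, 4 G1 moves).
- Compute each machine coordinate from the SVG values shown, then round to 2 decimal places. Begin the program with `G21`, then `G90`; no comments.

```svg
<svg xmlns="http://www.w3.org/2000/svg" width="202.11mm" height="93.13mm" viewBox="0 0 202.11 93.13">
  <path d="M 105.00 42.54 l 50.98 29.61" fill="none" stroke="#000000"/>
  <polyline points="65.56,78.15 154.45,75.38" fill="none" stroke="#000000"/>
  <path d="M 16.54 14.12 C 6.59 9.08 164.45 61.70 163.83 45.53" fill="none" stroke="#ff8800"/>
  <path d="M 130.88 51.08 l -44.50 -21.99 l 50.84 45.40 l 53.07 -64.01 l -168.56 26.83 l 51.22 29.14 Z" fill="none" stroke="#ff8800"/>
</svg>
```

viewBox `0 0 202.11 93.13` with mm width/height → 1 unit = 1 mm. Flip: y_m = 93.13 − y_svg.

**Shape 1** — `<path>` line segment, stroke `#000000` → cut (S901, F990). Machine vertices: (105.00,50.59) → (155.98,20.98). Open path.

**Shape 2** — `<polyline>` line segment, stroke `#000000` → cut (S901, F990). Machine vertices: (65.56,14.98) → (154.45,17.75). Open path.

**Shape 3** — `<path>` cubic bezier, stroke `#ff8800` → engrave (S335, F4026). Control points (SVG): P0=(16.54,14.12), P1=(6.59,9.08), P2=(164.45,61.70), P3=(163.83,45.53); sampled at t=k/4. Machine vertices: (16.54,79.01) → (35.44,73.95) → (86.69,59.13) → (139.68,46.39) → (163.83,47.60). Open path.

**Shape 4** — `<path>` closed polygon, stroke `#ff8800` → engrave (S335, F4026). Machine vertices: (130.88,42.05) → (86.38,64.04) → (137.22,18.64) → (190.29,82.65) → (21.73,55.82) → (72.95,26.68) → (130.88,42.05). Closed: final G1 returns to the first vertex.

G21
G90
G0 X105.00 Y50.59
M4 S901
G1 X155.98 Y20.98 F990
M5
G0 X65.56 Y14.98
M4 S901
G1 X154.45 Y17.75 F990
M5
G0 X16.54 Y79.01
M4 S335
G1 X35.44 Y73.95 F4026
G1 X86.69 Y59.13
G1 X139.68 Y46.39
G1 X163.83 Y47.60
M5
G0 X130.88 Y42.05
M4 S335
G1 X86.38 Y64.04 F4026
G1 X137.22 Y18.64
G1 X190.29 Y82.65
G1 X21.73 Y55.82
G1 X72.95 Y26.68
G1 X130.88 Y42.05
M5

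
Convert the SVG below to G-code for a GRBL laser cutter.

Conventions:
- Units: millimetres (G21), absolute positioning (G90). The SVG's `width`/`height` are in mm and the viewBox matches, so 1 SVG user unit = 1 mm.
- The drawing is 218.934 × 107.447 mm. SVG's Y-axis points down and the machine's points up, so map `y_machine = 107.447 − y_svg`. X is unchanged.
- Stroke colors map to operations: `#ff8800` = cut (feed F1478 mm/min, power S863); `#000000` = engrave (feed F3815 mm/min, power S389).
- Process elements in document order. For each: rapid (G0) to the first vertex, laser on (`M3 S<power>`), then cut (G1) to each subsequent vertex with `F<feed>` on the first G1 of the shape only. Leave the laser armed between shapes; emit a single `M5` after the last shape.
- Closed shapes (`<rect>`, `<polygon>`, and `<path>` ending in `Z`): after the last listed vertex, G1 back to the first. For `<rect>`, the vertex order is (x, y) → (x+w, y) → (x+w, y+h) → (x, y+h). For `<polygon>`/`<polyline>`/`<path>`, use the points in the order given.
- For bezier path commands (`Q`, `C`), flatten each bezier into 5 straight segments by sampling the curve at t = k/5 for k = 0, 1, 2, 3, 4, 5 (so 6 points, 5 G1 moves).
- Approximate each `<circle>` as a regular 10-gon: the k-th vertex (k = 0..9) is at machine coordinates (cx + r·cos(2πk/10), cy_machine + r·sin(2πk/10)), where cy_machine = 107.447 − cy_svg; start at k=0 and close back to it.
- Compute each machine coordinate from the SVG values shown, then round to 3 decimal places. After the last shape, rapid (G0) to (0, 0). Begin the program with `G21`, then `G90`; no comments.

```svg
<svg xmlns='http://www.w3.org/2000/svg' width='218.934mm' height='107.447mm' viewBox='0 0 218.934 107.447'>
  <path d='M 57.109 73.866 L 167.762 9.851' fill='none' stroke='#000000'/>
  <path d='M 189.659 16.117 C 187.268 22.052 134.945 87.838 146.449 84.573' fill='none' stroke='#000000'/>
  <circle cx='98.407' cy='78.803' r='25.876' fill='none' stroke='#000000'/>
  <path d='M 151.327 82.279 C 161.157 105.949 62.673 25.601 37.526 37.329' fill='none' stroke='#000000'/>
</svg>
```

G21
G90
G0 X57.109 Y33.581
M3 S389
G1 X167.762 Y97.596 F3815
G0 X189.659 Y91.330
M3 S389
G1 X183.143 Y81.618 F3815
G1 X170.103 Y63.729
G1 X156.001 Y43.851
G1 X146.296 Y28.170
G1 X146.449 Y22.874
G0 X124.283 Y28.644
M3 S389
G1 X119.341 Y43.854 F3815
G1 X106.403 Y53.254
G1 X90.411 Y53.254
G1 X77.473 Y43.854
G1 X72.531 Y28.644
G1 X77.473 Y13.434
G1 X90.411 Y4.034
G1 X106.403 Y4.034
G1 X119.341 Y13.434
G1 X124.283 Y28.644
G0 X151.327 Y25.168
M3 S389
G1 X145.681 Y21.879 F3815
G1 X122.758 Y34.143
G1 X91.278 Y52.545
G1 X59.961 Y67.674
G1 X37.526 Y70.118
M5
G0 X0.000 Y0.000

Since the viewBox matches the mm dimensions, user units are millimetres directly. The only transform is the Y-flip y_m = 107.447 − y_svg.

Shape 1 is a line segment drawn with `<path>`. Its stroke #000000 means engrave at S389, F3815. After flipping Y the toolpath is (57.109,33.581) → (167.762,97.596).

Shape 2 is a cubic bezier drawn with `<path>`. Its stroke #000000 means engrave at S389, F3815. After flipping Y the toolpath is (189.659,91.330) → (183.143,81.618) → (170.103,63.729) → (156.001,43.851) → (146.296,28.170) → (146.449,22.874).

Shape 3 is a circle drawn with `<circle>`. Its stroke #000000 means engrave at S389, F3815. After flipping Y the toolpath is (124.283,28.644) → (119.341,43.854) → (106.403,53.254) → (90.411,53.254) → (77.473,43.854) → (72.531,28.644) → (77.473,13.434) → (90.411,4.034) → (106.403,4.034) → (119.341,13.434) → (124.283,28.644), returning to the start.

Shape 4 is a cubic bezier drawn with `<path>`. Its stroke #000000 means engrave at S389, F3815. After flipping Y the toolpath is (151.327,25.168) → (145.681,21.879) → (122.758,34.143) → (91.278,52.545) → (59.961,67.674) → (37.526,70.118).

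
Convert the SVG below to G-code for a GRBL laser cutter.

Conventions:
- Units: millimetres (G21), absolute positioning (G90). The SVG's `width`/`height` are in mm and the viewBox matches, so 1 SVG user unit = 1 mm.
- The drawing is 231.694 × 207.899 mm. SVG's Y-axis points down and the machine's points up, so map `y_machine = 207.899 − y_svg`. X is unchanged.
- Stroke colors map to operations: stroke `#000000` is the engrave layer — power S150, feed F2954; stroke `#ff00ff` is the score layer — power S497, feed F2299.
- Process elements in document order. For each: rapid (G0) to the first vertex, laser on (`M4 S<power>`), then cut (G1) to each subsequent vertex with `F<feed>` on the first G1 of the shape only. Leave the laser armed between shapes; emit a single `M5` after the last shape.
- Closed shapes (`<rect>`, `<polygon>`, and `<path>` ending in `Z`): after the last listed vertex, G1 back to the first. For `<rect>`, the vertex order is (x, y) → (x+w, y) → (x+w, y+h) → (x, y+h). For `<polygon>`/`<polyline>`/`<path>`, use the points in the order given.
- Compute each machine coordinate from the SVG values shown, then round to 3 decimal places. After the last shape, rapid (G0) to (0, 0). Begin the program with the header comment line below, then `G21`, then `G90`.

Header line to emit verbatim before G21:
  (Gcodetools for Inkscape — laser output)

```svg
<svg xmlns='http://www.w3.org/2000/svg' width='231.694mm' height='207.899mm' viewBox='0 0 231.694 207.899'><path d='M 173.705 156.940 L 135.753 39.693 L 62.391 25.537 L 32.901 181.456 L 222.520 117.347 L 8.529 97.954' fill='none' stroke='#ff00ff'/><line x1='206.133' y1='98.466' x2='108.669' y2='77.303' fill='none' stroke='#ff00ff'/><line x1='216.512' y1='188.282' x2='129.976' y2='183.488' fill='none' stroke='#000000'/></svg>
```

Since the viewBox matches the mm dimensions, user units are millimetres directly. The only transform is the Y-flip y_m = 207.899 − y_svg.

Shape 1 is a open polyline drawn with `<path>`. Its stroke #ff00ff means score at S497, F2299. After flipping Y the toolpath is (173.705,50.959) → (135.753,168.206) → (62.391,182.362) → (32.901,26.443) → (222.520,90.552) → (8.529,109.945).

Shape 2 is a line segment drawn with `<line>`. Its stroke #ff00ff means score at S497, F2299. After flipping Y the toolpath is (206.133,109.433) → (108.669,130.596).

Shape 3 is a line segment drawn with `<line>`. Its stroke #000000 means engrave at S150, F2954. After flipping Y the toolpath is (216.512,19.617) → (129.976,24.411).

(Gcodetools for Inkscape — laser output)
G21
G90
G0 X173.705 Y50.959
M4 S497
G1 X135.753 Y168.206 F2299
G1 X62.391 Y182.362
G1 X32.901 Y26.443
G1 X222.520 Y90.552
G1 X8.529 Y109.945
G0 X206.133 Y109.433
M4 S497
G1 X108.669 Y130.596 F2299
G0 X216.512 Y19.617
M4 S150
G1 X129.976 Y24.411 F2954
M5
G0 X0.000 Y0.000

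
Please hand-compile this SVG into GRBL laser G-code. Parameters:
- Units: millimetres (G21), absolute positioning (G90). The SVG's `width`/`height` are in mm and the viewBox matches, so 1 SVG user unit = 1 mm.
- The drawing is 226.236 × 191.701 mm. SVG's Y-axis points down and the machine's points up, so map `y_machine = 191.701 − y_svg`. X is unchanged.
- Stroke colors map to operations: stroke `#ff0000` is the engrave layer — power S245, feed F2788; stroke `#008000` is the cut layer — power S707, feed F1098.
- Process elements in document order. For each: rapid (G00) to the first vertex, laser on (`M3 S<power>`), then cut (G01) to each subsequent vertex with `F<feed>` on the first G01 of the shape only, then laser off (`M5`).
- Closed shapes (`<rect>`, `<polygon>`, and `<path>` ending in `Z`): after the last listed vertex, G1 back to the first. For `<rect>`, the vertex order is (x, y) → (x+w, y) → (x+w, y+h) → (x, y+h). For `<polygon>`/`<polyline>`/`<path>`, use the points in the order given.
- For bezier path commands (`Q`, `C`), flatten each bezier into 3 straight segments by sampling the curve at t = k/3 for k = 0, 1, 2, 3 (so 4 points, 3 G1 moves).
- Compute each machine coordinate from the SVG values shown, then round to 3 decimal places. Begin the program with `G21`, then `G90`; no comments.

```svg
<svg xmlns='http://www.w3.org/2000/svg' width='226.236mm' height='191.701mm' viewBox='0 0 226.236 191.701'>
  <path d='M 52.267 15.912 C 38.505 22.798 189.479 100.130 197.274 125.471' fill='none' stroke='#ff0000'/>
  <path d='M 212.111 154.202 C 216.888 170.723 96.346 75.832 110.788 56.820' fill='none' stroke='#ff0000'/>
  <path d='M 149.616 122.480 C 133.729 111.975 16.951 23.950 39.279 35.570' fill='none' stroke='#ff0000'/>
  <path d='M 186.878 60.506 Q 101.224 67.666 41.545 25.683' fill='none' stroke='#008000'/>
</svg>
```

viewBox `0 0 226.236 191.701` with mm width/height → 1 unit = 1 mm. Flip: y_m = 191.701 − y_svg.

**Shape 1** — `<path>` cubic bezier, stroke `#ff0000` → engrave (S245, F2788). Control points (SVG): P0=(52.267,15.912), P1=(38.505,22.798), P2=(189.479,100.130), P3=(197.274,125.471); sampled at t=k/3. Machine vertices: (52.267,175.789) → (82.013,149.956) → (153.157,104.367) → (197.274,66.230). Open path.

**Shape 2** — `<path>` cubic bezier, stroke `#ff0000` → engrave (S245, F2788). Control points (SVG): P0=(212.111,154.202), P1=(216.888,170.723), P2=(96.346,75.832), P3=(110.788,56.820); sampled at t=k/3. Machine vertices: (212.111,37.499) → (184.756,51.179) → (131.700,97.513) → (110.788,134.881). Open path.

**Shape 3** — `<path>` cubic bezier, stroke `#ff0000` → engrave (S245, F2788). Control points (SVG): P0=(149.616,122.480), P1=(133.729,111.975), P2=(16.951,23.950), P3=(39.279,35.570); sampled at t=k/3. Machine vertices: (149.616,69.221) → (108.987,99.004) → (54.431,141.098) → (39.279,156.131). Open path.

**Shape 4** — `<path>` quadratic bezier, stroke `#008000` → cut (S707, F1098). Control points (SVG): P0=(186.878,60.506), P1=(101.224,67.666), P2=(41.545,25.683); sampled at t=k/3. Machine vertices: (186.878,131.195) → (132.661,131.882) → (84.217,143.490) → (41.545,166.018). Open path.

G21
G90
G00 X52.267 Y175.789
M3 S245
G01 X82.013 Y149.956 F2788
G01 X153.157 Y104.367
G01 X197.274 Y66.230
M5
G00 X212.111 Y37.499
M3 S245
G01 X184.756 Y51.179 F2788
G01 X131.700 Y97.513
G01 X110.788 Y134.881
M5
G00 X149.616 Y69.221
M3 S245
G01 X108.987 Y99.004 F2788
G01 X54.431 Y141.098
G01 X39.279 Y156.131
M5
G00 X186.878 Y131.195
M3 S707
G01 X132.661 Y131.882 F1098
G01 X84.217 Y143.490
G01 X41.545 Y166.018
M5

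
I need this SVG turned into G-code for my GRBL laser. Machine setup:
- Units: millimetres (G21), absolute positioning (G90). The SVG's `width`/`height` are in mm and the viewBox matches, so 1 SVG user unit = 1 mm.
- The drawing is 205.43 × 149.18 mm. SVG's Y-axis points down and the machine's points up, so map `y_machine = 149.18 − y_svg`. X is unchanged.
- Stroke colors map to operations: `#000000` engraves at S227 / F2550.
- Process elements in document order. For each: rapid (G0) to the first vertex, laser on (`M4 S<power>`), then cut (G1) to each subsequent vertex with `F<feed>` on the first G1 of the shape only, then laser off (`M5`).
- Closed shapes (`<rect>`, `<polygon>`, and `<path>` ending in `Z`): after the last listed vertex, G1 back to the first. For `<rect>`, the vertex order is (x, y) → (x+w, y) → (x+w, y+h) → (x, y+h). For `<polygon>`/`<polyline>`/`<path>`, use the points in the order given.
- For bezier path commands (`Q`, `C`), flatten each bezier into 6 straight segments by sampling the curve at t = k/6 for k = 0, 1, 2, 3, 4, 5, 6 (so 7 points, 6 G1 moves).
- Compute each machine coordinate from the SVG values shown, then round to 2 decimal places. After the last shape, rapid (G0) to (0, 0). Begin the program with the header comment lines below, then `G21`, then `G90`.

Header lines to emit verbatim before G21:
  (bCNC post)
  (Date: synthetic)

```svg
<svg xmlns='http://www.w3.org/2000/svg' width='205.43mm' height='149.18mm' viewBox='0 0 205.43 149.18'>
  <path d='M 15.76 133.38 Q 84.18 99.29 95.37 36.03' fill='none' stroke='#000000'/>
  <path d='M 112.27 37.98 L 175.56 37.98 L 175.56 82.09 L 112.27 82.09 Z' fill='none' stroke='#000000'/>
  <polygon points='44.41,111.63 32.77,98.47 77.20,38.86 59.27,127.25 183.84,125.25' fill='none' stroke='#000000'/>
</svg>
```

(bCNC post)
(Date: synthetic)
G21
G90
G0 X15.76 Y15.80
M4 S227
G1 X36.98 Y27.97 F2550
G1 X55.01 Y41.77
G1 X69.87 Y57.18
G1 X81.55 Y74.22
G1 X90.05 Y92.87
G1 X95.37 Y113.15
M5
G0 X112.27 Y111.20
M4 S227
G1 X175.56 Y111.20 F2550
G1 X175.56 Y67.09
G1 X112.27 Y67.09
G1 X112.27 Y111.20
M5
G0 X44.41 Y37.55
M4 S227
G1 X32.77 Y50.71 F2550
G1 X77.20 Y110.32
G1 X59.27 Y21.93
G1 X183.84 Y23.93
G1 X44.41 Y37.55
M5
G0 X0.00 Y0.00

1 u = 1 mm; y_m = 149.18 − y.

[1] `<path>` quadratic bezier, #000000→engrave S227 F2550: (15.76,15.80) → (36.98,27.97) → (55.01,41.77) → (69.87,57.18) → (81.55,74.22) → (90.05,92.87) → (95.37,113.15)

[2] `<path>` rectangle, #000000→engrave S227 F2550: (112.27,111.20) → (175.56,111.20) → (175.56,67.09) → (112.27,67.09) → (112.27,111.20) (closed)

[3] `<polygon>` closed polygon, #000000→engrave S227 F2550: (44.41,37.55) → (32.77,50.71) → (77.20,110.32) → (59.27,21.93) → (183.84,23.93) → (44.41,37.55) (closed)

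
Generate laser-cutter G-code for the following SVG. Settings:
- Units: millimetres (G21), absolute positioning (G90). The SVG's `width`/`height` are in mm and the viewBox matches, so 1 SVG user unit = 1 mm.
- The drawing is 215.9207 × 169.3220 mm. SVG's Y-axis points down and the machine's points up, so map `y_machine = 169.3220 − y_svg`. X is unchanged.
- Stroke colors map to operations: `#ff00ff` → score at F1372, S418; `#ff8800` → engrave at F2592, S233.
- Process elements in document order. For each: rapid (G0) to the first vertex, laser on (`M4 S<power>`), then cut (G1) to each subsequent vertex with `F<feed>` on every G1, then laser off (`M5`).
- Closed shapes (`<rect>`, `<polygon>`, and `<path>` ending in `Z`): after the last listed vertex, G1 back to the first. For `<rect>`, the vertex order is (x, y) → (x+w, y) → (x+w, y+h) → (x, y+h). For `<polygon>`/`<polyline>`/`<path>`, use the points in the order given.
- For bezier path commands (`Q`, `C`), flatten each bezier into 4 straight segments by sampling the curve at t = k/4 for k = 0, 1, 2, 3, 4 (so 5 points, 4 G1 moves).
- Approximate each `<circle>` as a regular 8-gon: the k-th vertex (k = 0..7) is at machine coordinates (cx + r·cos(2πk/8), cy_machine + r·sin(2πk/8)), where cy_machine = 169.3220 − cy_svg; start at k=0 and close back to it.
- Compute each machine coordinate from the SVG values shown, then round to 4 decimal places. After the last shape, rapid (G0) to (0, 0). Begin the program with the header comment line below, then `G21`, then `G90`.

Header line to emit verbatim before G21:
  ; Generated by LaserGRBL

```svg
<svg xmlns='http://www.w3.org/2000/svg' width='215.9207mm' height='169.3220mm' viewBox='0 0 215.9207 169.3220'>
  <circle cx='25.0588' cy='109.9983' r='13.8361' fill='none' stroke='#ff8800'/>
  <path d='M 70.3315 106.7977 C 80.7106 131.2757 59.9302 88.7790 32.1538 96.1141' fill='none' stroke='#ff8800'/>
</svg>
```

; Generated by LaserGRBL
G21
G90
G0 X38.8949 Y59.3237
M4 S233
G1 X34.8424 Y69.1073 F2592
G1 X25.0588 Y73.1598 F2592
G1 X15.2752 Y69.1073 F2592
G1 X11.2227 Y59.3237 F2592
G1 X15.2752 Y49.5401 F2592
G1 X25.0588 Y45.4876 F2592
G1 X34.8424 Y49.5401 F2592
G1 X38.8949 Y59.3237 F2592
M5
G0 X70.3315 Y62.5243
M4 S233
G1 X72.6510 Y54.8985 F2592
G1 X65.5510 Y61.4375 F2592
G1 X51.2968 Y71.1909 F2592
G1 X32.1538 Y73.2079 F2592
M5
G0 X0.0000 Y0.0000

viewBox `0 0 215.9207 169.3220` with mm width/height → 1 unit = 1 mm. Flip: y_m = 169.3220 − y_svg.

**Shape 1** — `<circle>` circle, stroke `#ff8800` → engrave (S233, F2592). Machine vertices: (38.8949,59.3237) → (34.8424,69.1073) → (25.0588,73.1598) → (15.2752,69.1073) → (11.2227,59.3237) → (15.2752,49.5401) → (25.0588,45.4876) → (34.8424,49.5401) → (38.8949,59.3237). Closed: final G1 returns to the first vertex.

**Shape 2** — `<path>` cubic bezier, stroke `#ff8800` → engrave (S233, F2592). Control points (SVG): P0=(70.3315,106.7977), P1=(80.7106,131.2757), P2=(59.9302,88.7790), P3=(32.1538,96.1141); sampled at t=k/4. Machine vertices: (70.3315,62.5243) → (72.6510,54.8985) → (65.5510,61.4375) → (51.2968,71.1909) → (32.1538,73.2079). Open path.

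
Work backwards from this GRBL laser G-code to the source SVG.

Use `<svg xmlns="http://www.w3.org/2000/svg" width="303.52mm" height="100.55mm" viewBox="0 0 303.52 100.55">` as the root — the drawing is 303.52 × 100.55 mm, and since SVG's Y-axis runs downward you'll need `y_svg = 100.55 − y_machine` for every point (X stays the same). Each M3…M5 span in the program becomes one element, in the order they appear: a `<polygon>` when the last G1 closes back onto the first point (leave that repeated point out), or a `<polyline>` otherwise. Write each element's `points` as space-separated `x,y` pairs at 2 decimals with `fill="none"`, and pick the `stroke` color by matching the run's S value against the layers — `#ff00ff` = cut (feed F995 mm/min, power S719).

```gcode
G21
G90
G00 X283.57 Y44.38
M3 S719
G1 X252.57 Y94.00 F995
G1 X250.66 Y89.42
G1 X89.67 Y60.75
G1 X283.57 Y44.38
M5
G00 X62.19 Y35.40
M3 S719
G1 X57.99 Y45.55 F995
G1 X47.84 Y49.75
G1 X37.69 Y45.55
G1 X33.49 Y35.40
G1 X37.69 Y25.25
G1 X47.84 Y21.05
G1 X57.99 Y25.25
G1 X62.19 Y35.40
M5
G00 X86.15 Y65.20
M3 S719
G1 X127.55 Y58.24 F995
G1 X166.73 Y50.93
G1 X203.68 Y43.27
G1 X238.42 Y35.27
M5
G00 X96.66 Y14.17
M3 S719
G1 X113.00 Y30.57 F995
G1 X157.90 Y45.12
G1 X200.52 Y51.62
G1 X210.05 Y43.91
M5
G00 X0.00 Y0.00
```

y_svg = 100.55 − y_m. Every run uses S719, so all elements get stroke `#ff00ff` (cut).

[1] closed run; points: 283.57,56.17 252.57,6.55 250.66,11.13 89.67,39.80

[2] closed run; points: 62.19,65.15 57.99,55.00 47.84,50.80 37.69,55.00 33.49,65.15 37.69,75.30 47.84,79.50 57.99,75.30

[3] open run; points: 86.15,35.35 127.55,42.31 166.73,49.62 203.68,57.28 238.42,65.28

[4] open run; points: 96.66,86.38 113.00,69.98 157.90,55.43 200.52,48.93 210.05,56.64

<svg xmlns="http://www.w3.org/2000/svg" width="303.52mm" height="100.55mm" viewBox="0 0 303.52 100.55">
  <polygon points="283.57,56.17 252.57,6.55 250.66,11.13 89.67,39.80" fill="none" stroke="#ff00ff"/>
  <polygon points="62.19,65.15 57.99,55.00 47.84,50.80 37.69,55.00 33.49,65.15 37.69,75.30 47.84,79.50 57.99,75.30" fill="none" stroke="#ff00ff"/>
  <polyline points="86.15,35.35 127.55,42.31 166.73,49.62 203.68,57.28 238.42,65.28" fill="none" stroke="#ff00ff"/>
  <polyline points="96.66,86.38 113.00,69.98 157.90,55.43 200.52,48.93 210.05,56.64" fill="none" stroke="#ff00ff"/>
</svg>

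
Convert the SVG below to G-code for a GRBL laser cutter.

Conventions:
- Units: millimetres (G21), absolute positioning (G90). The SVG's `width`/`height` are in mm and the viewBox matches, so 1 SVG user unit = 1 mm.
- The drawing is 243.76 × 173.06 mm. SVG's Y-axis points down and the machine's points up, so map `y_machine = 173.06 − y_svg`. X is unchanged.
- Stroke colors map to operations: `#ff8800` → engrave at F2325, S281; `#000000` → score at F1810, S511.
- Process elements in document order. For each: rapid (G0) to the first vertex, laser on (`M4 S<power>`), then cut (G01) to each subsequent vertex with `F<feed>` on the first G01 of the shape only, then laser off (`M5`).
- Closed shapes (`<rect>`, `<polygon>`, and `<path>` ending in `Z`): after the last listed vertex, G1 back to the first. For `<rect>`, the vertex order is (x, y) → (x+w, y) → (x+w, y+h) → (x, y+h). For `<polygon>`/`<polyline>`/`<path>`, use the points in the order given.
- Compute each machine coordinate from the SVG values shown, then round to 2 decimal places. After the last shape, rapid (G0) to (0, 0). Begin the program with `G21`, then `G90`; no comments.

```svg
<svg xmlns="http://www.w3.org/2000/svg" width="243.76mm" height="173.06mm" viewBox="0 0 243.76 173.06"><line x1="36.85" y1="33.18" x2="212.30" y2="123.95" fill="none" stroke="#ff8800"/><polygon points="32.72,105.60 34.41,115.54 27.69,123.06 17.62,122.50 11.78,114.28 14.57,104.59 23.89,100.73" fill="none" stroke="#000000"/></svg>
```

1 u = 1 mm; y_m = 173.06 − y.

[1] `<line>` line segment, #ff8800→engrave S281 F2325: (36.85,139.88) → (212.30,49.11)

[2] `<polygon>` regular polygon, #000000→score S511 F1810: (32.72,67.46) → (34.41,57.52) → (27.69,50.00) → (17.62,50.56) → (11.78,58.78) → (14.57,68.47) → (23.89,72.33) → (32.72,67.46) (closed)

G21
G90
G0 X36.85 Y139.88
M4 S281
G01 X212.30 Y49.11 F2325
M5
G0 X32.72 Y67.46
M4 S511
G01 X34.41 Y57.52 F1810
G01 X27.69 Y50.00
G01 X17.62 Y50.56
G01 X11.78 Y58.78
G01 X14.57 Y68.47
G01 X23.89 Y72.33
G01 X32.72 Y67.46
M5
G0 X0.00 Y0.00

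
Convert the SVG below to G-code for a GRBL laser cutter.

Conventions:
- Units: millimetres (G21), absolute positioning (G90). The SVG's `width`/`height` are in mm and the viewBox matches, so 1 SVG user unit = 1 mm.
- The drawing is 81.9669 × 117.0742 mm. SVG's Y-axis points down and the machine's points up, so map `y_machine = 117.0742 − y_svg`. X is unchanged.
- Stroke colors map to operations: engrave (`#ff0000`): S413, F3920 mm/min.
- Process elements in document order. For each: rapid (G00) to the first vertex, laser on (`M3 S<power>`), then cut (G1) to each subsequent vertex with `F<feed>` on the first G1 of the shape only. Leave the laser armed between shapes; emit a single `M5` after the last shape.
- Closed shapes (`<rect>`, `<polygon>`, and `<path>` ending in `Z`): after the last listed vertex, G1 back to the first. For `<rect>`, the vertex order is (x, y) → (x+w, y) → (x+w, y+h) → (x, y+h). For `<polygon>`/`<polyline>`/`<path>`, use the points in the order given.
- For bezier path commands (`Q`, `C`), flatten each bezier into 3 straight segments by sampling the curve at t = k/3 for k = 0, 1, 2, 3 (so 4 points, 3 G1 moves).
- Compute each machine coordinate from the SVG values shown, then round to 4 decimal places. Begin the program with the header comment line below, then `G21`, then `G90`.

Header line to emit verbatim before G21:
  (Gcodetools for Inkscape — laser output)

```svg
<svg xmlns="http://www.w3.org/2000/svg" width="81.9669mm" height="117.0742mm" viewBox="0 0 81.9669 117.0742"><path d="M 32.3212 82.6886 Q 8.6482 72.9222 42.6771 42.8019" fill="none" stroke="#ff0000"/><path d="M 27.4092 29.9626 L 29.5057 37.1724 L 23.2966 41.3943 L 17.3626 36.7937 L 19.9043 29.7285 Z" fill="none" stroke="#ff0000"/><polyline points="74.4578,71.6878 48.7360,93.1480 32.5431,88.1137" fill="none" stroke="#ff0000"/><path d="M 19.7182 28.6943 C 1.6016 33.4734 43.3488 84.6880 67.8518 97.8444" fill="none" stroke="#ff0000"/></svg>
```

viewBox `0 0 81.9669 117.0742` with mm width/height → 1 unit = 1 mm. Flip: y_m = 117.0742 − y_svg.

**Shape 1** — `<path>` quadratic bezier, stroke `#ff0000` → engrave (S413, F3920). Control points (SVG): P0=(32.3212,82.6886), P1=(8.6482,72.9222), P2=(42.6771,42.8019); sampled at t=k/3. Machine vertices: (32.3212,34.3856) → (22.9505,43.1581) → (26.4025,56.4536) → (42.6771,74.2723). Open path.

**Shape 2** — `<path>` regular polygon, stroke `#ff0000` → engrave (S413, F3920). Machine vertices: (27.4092,87.1116) → (29.5057,79.9018) → (23.2966,75.6799) → (17.3626,80.2805) → (19.9043,87.3457) → (27.4092,87.1116). Closed: final G1 returns to the first vertex.

**Shape 3** — `<polyline>` open polyline, stroke `#ff0000` → engrave (S413, F3920). Machine vertices: (74.4578,45.3864) → (48.7360,23.9262) → (32.5431,28.9605). Open path.

**Shape 4** — `<path>` cubic bezier, stroke `#ff0000` → engrave (S413, F3920). Control points (SVG): P0=(19.7182,28.6943), P1=(1.6016,33.4734), P2=(43.3488,84.6880), P3=(67.8518,97.8444); sampled at t=k/3. Machine vertices: (19.7182,88.3799) → (18.7003,71.2517) → (40.4566,41.9429) → (67.8518,19.2298). Open path.

(Gcodetools for Inkscape — laser output)
G21
G90
G00 X32.3212 Y34.3856
M3 S413
G1 X22.9505 Y43.1581 F3920
G1 X26.4025 Y56.4536
G1 X42.6771 Y74.2723
G00 X27.4092 Y87.1116
M3 S413
G1 X29.5057 Y79.9018 F3920
G1 X23.2966 Y75.6799
G1 X17.3626 Y80.2805
G1 X19.9043 Y87.3457
G1 X27.4092 Y87.1116
G00 X74.4578 Y45.3864
M3 S413
G1 X48.7360 Y23.9262 F3920
G1 X32.5431 Y28.9605
G00 X19.7182 Y88.3799
M3 S413
G1 X18.7003 Y71.2517 F3920
G1 X40.4566 Y41.9429
G1 X67.8518 Y19.2298
M5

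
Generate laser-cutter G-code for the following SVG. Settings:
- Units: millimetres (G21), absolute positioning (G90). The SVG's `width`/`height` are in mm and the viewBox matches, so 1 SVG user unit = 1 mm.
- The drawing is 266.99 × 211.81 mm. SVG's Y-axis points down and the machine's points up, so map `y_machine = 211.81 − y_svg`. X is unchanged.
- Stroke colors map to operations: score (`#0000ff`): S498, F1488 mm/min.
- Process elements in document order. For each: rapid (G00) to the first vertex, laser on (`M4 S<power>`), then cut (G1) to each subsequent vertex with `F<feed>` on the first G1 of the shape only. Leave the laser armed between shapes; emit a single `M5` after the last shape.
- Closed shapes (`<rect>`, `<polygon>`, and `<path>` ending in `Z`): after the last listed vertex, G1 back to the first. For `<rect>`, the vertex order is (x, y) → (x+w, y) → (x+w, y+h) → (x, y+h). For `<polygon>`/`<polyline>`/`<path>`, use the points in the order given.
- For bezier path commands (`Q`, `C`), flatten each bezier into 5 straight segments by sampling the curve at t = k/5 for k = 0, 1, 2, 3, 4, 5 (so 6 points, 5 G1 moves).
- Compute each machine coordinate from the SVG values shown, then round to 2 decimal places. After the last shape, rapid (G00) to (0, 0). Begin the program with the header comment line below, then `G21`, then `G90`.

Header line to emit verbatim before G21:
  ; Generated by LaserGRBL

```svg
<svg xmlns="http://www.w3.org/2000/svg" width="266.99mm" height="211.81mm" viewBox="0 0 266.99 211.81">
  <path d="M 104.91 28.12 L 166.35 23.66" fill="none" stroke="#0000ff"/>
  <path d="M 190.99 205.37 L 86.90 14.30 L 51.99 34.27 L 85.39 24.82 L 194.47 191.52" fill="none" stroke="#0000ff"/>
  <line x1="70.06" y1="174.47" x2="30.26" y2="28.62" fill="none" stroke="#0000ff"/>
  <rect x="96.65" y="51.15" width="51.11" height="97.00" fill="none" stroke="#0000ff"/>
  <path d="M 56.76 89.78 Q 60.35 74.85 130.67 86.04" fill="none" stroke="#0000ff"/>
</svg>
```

Since the viewBox matches the mm dimensions, user units are millimetres directly. The only transform is the Y-flip y_m = 211.81 − y_svg.

Shape 1 is a line segment drawn with `<path>`. Its stroke #0000ff means score at S498, F1488. After flipping Y the toolpath is (104.91,183.69) → (166.35,188.15).

Shape 2 is a open polyline drawn with `<path>`. Its stroke #0000ff means score at S498, F1488. After flipping Y the toolpath is (190.99,6.44) → (86.90,197.51) → (51.99,177.54) → (85.39,186.99) → (194.47,20.29).

Shape 3 is a line segment drawn with `<line>`. Its stroke #0000ff means score at S498, F1488. After flipping Y the toolpath is (70.06,37.34) → (30.26,183.19).

Shape 4 is a rectangle drawn with `<rect>`. Its stroke #0000ff means score at S498, F1488. After flipping Y the toolpath is (96.65,160.66) → (147.76,160.66) → (147.76,63.66) → (96.65,63.66) → (96.65,160.66), returning to the start.

Shape 5 is a quadratic bezier drawn with `<path>`. Its stroke #0000ff means score at S498, F1488. After flipping Y the toolpath is (56.76,122.03) → (60.87,126.96) → (70.31,129.79) → (85.09,130.54) → (105.21,129.20) → (130.67,125.77).

; Generated by LaserGRBL
G21
G90
G00 X104.91 Y183.69
M4 S498
G1 X166.35 Y188.15 F1488
G00 X190.99 Y6.44
M4 S498
G1 X86.90 Y197.51 F1488
G1 X51.99 Y177.54
G1 X85.39 Y186.99
G1 X194.47 Y20.29
G00 X70.06 Y37.34
M4 S498
G1 X30.26 Y183.19 F1488
G00 X96.65 Y160.66
M4 S498
G1 X147.76 Y160.66 F1488
G1 X147.76 Y63.66
G1 X96.65 Y63.66
G1 X96.65 Y160.66
G00 X56.76 Y122.03
M4 S498
G1 X60.87 Y126.96 F1488
G1 X70.31 Y129.79
G1 X85.09 Y130.54
G1 X105.21 Y129.20
G1 X130.67 Y125.77
M5
G00 X0.00 Y0.00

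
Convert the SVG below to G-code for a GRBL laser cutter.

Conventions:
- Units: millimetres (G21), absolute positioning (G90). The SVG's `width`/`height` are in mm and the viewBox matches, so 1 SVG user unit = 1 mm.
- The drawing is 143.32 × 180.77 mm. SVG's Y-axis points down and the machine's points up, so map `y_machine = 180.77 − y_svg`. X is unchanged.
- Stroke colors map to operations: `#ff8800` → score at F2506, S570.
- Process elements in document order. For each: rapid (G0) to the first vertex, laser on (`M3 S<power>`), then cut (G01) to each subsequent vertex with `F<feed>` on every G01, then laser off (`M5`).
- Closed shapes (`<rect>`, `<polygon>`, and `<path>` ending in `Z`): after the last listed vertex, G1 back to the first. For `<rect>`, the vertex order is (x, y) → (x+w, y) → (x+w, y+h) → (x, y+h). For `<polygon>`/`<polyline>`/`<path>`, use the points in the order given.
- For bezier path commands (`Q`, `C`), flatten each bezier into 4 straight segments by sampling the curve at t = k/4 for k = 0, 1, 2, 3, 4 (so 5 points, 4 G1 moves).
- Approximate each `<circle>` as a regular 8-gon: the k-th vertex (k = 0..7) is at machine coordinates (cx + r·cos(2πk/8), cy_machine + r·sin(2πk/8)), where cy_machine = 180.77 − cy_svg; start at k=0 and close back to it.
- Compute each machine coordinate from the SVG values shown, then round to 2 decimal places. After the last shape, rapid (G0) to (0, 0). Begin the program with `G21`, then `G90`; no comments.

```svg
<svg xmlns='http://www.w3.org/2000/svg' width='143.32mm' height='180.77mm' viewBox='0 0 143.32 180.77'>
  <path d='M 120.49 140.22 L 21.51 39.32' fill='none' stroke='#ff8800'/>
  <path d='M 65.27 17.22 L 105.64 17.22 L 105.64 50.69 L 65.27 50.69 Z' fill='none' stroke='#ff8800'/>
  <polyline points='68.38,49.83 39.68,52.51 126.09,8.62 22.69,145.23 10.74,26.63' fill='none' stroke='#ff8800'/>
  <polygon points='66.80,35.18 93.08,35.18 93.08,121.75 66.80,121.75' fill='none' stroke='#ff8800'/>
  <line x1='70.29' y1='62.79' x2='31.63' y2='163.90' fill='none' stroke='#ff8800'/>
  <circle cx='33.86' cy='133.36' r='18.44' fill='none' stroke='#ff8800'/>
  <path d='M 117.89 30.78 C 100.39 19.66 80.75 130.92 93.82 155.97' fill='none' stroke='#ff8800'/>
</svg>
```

1 u = 1 mm; y_m = 180.77 − y.

[1] `<path>` line segment, #ff8800→score S570 F2506: (120.49,40.55) → (21.51,141.45)

[2] `<path>` rectangle, #ff8800→score S570 F2506: (65.27,163.55) → (105.64,163.55) → (105.64,130.08) → (65.27,130.08) → (65.27,163.55) (closed)

[3] `<polyline>` open polyline, #ff8800→score S570 F2506: (68.38,130.94) → (39.68,128.26) → (126.09,172.15) → (22.69,35.54) → (10.74,154.14)

[4] `<polygon>` rectangle, #ff8800→score S570 F2506: (66.80,145.59) → (93.08,145.59) → (93.08,59.02) → (66.80,59.02) → (66.80,145.59) (closed)

[5] `<line>` line segment, #ff8800→score S570 F2506: (70.29,117.98) → (31.63,16.87)

[6] `<circle>` circle, #ff8800→score S570 F2506: (52.30,47.41) → (46.90,60.45) → (33.86,65.85) → (20.82,60.45) → (15.42,47.41) → (20.82,34.37) → (33.86,28.97) → (46.90,34.37) → (52.30,47.41) (closed)

[7] `<path>` cubic bezier, #ff8800→score S570 F2506: (117.89,149.99) → (104.91,138.64) → (94.39,100.96) → (89.61,56.49) → (93.82,24.80)

G21
G90
G0 X120.49 Y40.55
M3 S570
G01 X21.51 Y141.45 F2506
M5
G0 X65.27 Y163.55
M3 S570
G01 X105.64 Y163.55 F2506
G01 X105.64 Y130.08 F2506
G01 X65.27 Y130.08 F2506
G01 X65.27 Y163.55 F2506
M5
G0 X68.38 Y130.94
M3 S570
G01 X39.68 Y128.26 F2506
G01 X126.09 Y172.15 F2506
G01 X22.69 Y35.54 F2506
G01 X10.74 Y154.14 F2506
M5
G0 X66.80 Y145.59
M3 S570
G01 X93.08 Y145.59 F2506
G01 X93.08 Y59.02 F2506
G01 X66.80 Y59.02 F2506
G01 X66.80 Y145.59 F2506
M5
G0 X70.29 Y117.98
M3 S570
G01 X31.63 Y16.87 F2506
M5
G0 X52.30 Y47.41
M3 S570
G01 X46.90 Y60.45 F2506
G01 X33.86 Y65.85 F2506
G01 X20.82 Y60.45 F2506
G01 X15.42 Y47.41 F2506
G01 X20.82 Y34.37 F2506
G01 X33.86 Y28.97 F2506
G01 X46.90 Y34.37 F2506
G01 X52.30 Y47.41 F2506
M5
G0 X117.89 Y149.99
M3 S570
G01 X104.91 Y138.64 F2506
G01 X94.39 Y100.96 F2506
G01 X89.61 Y56.49 F2506
G01 X93.82 Y24.80 F2506
M5
G0 X0.00 Y0.00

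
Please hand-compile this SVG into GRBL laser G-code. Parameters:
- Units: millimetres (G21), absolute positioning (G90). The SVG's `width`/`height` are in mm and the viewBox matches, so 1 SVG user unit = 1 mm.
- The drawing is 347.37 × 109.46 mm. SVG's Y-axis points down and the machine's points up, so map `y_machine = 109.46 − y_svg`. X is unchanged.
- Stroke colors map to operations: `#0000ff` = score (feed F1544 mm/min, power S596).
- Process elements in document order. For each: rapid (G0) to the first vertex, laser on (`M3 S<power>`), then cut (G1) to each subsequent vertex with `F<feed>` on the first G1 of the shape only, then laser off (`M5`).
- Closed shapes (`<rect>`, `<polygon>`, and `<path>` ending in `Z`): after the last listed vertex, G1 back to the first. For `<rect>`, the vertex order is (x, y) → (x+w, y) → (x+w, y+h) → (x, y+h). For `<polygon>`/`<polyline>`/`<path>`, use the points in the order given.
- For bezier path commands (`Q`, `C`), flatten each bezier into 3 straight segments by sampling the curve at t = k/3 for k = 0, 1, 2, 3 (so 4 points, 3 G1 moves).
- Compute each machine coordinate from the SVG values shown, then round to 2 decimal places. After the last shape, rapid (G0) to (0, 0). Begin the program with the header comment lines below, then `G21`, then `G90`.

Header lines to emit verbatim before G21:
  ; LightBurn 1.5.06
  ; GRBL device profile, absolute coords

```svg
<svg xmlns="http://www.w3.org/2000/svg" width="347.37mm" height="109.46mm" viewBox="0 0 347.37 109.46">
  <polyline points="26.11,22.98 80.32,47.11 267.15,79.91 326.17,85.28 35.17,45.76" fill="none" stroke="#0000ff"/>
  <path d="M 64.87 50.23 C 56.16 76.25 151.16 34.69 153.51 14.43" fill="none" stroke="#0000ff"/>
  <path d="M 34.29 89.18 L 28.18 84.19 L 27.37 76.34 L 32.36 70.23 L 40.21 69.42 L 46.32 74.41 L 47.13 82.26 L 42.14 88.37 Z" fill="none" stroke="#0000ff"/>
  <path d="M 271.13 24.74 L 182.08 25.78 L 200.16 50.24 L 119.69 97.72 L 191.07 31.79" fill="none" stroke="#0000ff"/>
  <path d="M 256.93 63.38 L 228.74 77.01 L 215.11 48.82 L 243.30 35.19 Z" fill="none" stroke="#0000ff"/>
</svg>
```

; LightBurn 1.5.06
; GRBL device profile, absolute coords
G21
G90
G0 X26.11 Y86.48
M3 S596
G1 X80.32 Y62.35 F1544
G1 X267.15 Y29.55
G1 X326.17 Y24.18
G1 X35.17 Y63.70
M5
G0 X64.87 Y59.23
M3 S596
G1 X83.46 Y52.44 F1544
G1 X127.55 Y70.96
G1 X153.51 Y95.03
M5
G0 X34.29 Y20.28
M3 S596
G1 X28.18 Y25.27 F1544
G1 X27.37 Y33.12
G1 X32.36 Y39.23
G1 X40.21 Y40.04
G1 X46.32 Y35.05
G1 X47.13 Y27.20
G1 X42.14 Y21.09
G1 X34.29 Y20.28
M5
G0 X271.13 Y84.72
M3 S596
G1 X182.08 Y83.68 F1544
G1 X200.16 Y59.22
G1 X119.69 Y11.74
G1 X191.07 Y77.67
M5
G0 X256.93 Y46.08
M3 S596
G1 X228.74 Y32.45 F1544
G1 X215.11 Y60.64
G1 X243.30 Y74.27
G1 X256.93 Y46.08
M5
G0 X0.00 Y0.00

viewBox `0 0 347.37 109.46` with mm width/height → 1 unit = 1 mm. Flip: y_m = 109.46 − y_svg.

**Shape 1** — `<polyline>` open polyline, stroke `#0000ff` → score (S596, F1544). Machine vertices: (26.11,86.48) → (80.32,62.35) → (267.15,29.55) → (326.17,24.18) → (35.17,63.70). Open path.

**Shape 2** — `<path>` cubic bezier, stroke `#0000ff` → score (S596, F1544). Control points (SVG): P0=(64.87,50.23), P1=(56.16,76.25), P2=(151.16,34.69), P3=(153.51,14.43); sampled at t=k/3. Machine vertices: (64.87,59.23) → (83.46,52.44) → (127.55,70.96) → (153.51,95.03). Open path.

**Shape 3** — `<path>` regular polygon, stroke `#0000ff` → score (S596, F1544). Machine vertices: (34.29,20.28) → (28.18,25.27) → (27.37,33.12) → (32.36,39.23) → (40.21,40.04) → (46.32,35.05) → (47.13,27.20) → (42.14,21.09) → (34.29,20.28). Closed: final G1 returns to the first vertex.

**Shape 4** — `<path>` open polyline, stroke `#0000ff` → score (S596, F1544). Machine vertices: (271.13,84.72) → (182.08,83.68) → (200.16,59.22) → (119.69,11.74) → (191.07,77.67). Open path.

**Shape 5** — `<path>` regular polygon, stroke `#0000ff` → score (S596, F1544). Machine vertices: (256.93,46.08) → (228.74,32.45) → (215.11,60.64) → (243.30,74.27) → (256.93,46.08). Closed: final G1 returns to the first vertex.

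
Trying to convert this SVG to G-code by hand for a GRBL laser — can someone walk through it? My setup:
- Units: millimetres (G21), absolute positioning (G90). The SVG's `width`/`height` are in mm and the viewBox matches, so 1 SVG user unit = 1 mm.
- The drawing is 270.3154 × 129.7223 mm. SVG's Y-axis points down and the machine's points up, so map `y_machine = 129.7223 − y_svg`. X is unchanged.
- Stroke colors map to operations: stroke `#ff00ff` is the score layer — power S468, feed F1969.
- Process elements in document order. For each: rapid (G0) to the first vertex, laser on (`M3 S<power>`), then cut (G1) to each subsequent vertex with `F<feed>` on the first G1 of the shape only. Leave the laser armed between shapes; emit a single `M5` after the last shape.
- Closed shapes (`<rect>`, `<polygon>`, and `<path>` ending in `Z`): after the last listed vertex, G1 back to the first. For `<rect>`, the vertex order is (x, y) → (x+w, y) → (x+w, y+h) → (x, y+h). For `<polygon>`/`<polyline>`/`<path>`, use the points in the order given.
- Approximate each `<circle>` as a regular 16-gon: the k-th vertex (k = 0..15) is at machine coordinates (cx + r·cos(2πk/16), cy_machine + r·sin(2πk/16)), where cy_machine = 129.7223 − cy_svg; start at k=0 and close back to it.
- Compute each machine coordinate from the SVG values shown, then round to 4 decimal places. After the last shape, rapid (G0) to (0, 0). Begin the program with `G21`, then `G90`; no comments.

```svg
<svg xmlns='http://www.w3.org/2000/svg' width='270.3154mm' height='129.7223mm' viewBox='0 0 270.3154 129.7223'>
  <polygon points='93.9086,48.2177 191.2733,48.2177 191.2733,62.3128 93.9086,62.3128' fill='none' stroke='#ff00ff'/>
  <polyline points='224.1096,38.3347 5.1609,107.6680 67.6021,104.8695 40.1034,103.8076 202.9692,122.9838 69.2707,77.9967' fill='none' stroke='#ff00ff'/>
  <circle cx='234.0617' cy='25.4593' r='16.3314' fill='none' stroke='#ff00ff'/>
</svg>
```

G21
G90
G0 X93.9086 Y81.5046
M3 S468
G1 X191.2733 Y81.5046 F1969
G1 X191.2733 Y67.4095
G1 X93.9086 Y67.4095
G1 X93.9086 Y81.5046
G0 X224.1096 Y91.3876
M3 S468
G1 X5.1609 Y22.0543 F1969
G1 X67.6021 Y24.8528
G1 X40.1034 Y25.9147
G1 X202.9692 Y6.7385
G1 X69.2707 Y51.7256
G0 X250.3931 Y104.2630
M3 S468
G1 X249.1499 Y110.5128 F1969
G1 X245.6097 Y115.8110
G1 X240.3115 Y119.3512
G1 X234.0617 Y120.5944
G1 X227.8119 Y119.3512
G1 X222.5137 Y115.8110
G1 X218.9735 Y110.5128
G1 X217.7303 Y104.2630
G1 X218.9735 Y98.0132
G1 X222.5137 Y92.7150
G1 X227.8119 Y89.1748
G1 X234.0617 Y87.9316
G1 X240.3115 Y89.1748
G1 X245.6097 Y92.7150
G1 X249.1499 Y98.0132
G1 X250.3931 Y104.2630
M5
G0 X0.0000 Y0.0000

1 u = 1 mm; y_m = 129.7223 − y.

[1] `<polygon>` rectangle, #ff00ff→score S468 F1969: (93.9086,81.5046) → (191.2733,81.5046) → (191.2733,67.4095) → (93.9086,67.4095) → (93.9086,81.5046) (closed)

[2] `<polyline>` open polyline, #ff00ff→score S468 F1969: (224.1096,91.3876) → (5.1609,22.0543) → (67.6021,24.8528) → (40.1034,25.9147) → (202.9692,6.7385) → (69.2707,51.7256)

[3] `<circle>` circle, #ff00ff→score S468 F1969: (250.3931,104.2630) → (249.1499,110.5128) → (245.6097,115.8110) → (240.3115,119.3512) → (234.0617,120.5944) → (227.8119,119.3512) → (222.5137,115.8110) → (218.9735,110.5128) → (217.7303,104.2630) → (218.9735,98.0132) → (222.5137,92.7150) → (227.8119,89.1748) → (234.0617,87.9316) → (240.3115,89.1748) → (245.6097,92.7150) → (249.1499,98.0132) → (250.3931,104.2630) (closed)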